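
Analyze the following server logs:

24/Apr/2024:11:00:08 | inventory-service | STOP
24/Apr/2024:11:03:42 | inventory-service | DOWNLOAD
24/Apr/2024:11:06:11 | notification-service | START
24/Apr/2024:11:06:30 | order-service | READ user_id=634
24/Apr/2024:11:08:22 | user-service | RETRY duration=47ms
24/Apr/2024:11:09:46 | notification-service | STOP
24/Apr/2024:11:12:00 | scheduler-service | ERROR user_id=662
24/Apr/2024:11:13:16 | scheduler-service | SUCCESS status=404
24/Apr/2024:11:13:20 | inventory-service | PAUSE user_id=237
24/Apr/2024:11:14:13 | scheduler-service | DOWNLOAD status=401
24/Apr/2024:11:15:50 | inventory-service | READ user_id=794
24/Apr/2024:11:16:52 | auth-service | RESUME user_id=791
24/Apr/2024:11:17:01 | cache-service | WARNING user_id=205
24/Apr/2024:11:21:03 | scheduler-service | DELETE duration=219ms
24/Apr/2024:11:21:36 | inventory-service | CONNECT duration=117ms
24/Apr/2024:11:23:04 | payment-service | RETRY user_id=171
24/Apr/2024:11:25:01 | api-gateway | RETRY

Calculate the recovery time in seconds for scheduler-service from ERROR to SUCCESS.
76

To calculate recovery time:

1. Find ERROR event for scheduler-service: 24/Apr/2024:11:12:00
2. Find next SUCCESS event for scheduler-service: 24/Apr/2024:11:13:16
3. Recovery time: 24/Apr/2024:11:13:16 - 24/Apr/2024:11:12:00 = 76 seconds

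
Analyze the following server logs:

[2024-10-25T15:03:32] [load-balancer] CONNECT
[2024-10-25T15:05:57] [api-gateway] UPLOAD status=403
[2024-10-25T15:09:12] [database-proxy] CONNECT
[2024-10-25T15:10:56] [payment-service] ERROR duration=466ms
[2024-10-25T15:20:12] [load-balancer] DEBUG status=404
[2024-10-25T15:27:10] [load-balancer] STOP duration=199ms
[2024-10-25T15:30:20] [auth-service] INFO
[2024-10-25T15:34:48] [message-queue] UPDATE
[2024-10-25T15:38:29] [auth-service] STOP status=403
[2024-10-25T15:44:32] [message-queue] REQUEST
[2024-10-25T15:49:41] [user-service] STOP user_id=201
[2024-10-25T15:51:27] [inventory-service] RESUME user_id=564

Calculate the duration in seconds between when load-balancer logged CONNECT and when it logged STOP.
1418

To find the time between events:

1. Locate the first CONNECT event for load-balancer: 2024-10-25T15:03:32
2. Locate the first STOP event for load-balancer: 2024-10-25T15:27:10
3. Calculate the difference: 2024-10-25T15:27:10 - 2024-10-25T15:03:32 = 1418 seconds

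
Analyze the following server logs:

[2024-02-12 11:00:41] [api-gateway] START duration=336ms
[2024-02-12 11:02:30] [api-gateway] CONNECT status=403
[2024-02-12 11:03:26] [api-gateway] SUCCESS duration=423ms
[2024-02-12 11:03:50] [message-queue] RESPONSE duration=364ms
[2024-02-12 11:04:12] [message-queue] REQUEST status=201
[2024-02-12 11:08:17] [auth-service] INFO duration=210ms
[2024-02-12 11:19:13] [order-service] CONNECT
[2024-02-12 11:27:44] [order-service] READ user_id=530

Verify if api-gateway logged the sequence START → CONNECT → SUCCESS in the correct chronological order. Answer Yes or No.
Yes

To verify sequence order:

1. Find all events in sequence START → CONNECT → SUCCESS for api-gateway
2. Extract their timestamps
3. Check if timestamps are in ascending order
4. Result: Yes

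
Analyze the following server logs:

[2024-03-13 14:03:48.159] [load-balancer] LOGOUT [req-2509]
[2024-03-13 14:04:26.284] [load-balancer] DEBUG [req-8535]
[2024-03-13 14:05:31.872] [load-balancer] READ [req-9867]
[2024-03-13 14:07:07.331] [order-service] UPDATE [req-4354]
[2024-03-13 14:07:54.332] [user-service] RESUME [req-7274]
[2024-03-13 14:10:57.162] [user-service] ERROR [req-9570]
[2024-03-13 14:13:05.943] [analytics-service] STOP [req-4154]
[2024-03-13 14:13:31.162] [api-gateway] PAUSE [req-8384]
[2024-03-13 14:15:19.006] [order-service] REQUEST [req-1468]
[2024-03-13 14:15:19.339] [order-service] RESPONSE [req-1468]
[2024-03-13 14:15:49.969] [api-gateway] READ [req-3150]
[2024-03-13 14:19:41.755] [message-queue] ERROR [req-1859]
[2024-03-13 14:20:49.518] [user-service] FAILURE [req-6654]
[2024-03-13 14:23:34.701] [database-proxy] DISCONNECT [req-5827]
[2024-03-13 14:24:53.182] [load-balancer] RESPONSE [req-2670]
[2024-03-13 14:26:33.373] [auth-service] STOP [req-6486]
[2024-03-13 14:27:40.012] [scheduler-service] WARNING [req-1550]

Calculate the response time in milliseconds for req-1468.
333

To calculate latency:

1. Find REQUEST with id req-1468: 2024-03-13 14:15:19.006
2. Find RESPONSE with id req-1468: 2024-03-13 14:15:19.339
3. Latency: 2024-03-13 14:15:19.339 - 2024-03-13 14:15:19.006 = 333ms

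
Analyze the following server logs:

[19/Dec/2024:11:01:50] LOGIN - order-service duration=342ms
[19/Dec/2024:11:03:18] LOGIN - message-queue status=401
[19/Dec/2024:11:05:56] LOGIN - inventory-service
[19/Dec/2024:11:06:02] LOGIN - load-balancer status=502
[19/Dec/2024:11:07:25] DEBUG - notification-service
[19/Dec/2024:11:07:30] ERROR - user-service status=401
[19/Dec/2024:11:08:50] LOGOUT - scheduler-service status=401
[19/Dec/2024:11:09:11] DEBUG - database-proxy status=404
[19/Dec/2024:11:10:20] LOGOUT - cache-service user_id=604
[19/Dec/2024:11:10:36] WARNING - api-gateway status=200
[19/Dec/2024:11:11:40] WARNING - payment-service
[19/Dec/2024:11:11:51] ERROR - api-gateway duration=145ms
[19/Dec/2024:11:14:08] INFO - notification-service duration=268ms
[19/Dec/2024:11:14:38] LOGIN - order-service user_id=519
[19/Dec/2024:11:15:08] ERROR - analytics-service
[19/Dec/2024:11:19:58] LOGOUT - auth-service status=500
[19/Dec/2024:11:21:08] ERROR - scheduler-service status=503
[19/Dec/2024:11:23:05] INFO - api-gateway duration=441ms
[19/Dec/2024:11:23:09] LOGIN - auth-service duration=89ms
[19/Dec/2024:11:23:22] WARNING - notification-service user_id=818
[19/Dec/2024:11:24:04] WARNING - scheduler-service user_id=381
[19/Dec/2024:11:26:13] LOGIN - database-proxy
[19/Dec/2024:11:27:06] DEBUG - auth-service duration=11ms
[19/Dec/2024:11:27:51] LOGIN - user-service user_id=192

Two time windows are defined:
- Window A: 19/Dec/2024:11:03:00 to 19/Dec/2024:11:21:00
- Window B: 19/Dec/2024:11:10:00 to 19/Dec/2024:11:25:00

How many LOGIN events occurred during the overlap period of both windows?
1

To find overlap events:

1. Window A: 19/Dec/2024:11:03:00 to 19/Dec/2024:11:21:00
2. Window B: 19/Dec/2024:11:10:00 to 19/Dec/2024:11:25:00
3. Overlap period: 19/Dec/2024:11:10:00 to 19/Dec/2024:11:21:00
4. Count LOGIN events in overlap: 1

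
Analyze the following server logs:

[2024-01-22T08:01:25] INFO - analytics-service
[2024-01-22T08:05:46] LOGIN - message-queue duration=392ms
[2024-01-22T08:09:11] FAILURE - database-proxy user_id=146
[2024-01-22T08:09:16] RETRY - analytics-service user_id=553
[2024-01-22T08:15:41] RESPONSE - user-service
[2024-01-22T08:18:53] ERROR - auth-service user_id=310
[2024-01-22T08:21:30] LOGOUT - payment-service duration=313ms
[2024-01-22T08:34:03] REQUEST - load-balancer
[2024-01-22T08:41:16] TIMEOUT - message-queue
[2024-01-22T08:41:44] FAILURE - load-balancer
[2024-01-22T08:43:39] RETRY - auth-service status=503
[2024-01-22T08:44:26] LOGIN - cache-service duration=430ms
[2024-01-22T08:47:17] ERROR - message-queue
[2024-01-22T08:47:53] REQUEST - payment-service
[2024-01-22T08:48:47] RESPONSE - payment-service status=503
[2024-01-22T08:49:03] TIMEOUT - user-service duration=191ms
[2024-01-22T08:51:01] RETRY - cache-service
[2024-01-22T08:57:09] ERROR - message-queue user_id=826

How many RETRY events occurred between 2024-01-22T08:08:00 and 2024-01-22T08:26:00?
1

To count events in the time window:

1. Window boundaries: 2024-01-22T08:08:00 to 2024-01-22T08:26:00
2. Filter for RETRY events within this window
3. Count matching events: 1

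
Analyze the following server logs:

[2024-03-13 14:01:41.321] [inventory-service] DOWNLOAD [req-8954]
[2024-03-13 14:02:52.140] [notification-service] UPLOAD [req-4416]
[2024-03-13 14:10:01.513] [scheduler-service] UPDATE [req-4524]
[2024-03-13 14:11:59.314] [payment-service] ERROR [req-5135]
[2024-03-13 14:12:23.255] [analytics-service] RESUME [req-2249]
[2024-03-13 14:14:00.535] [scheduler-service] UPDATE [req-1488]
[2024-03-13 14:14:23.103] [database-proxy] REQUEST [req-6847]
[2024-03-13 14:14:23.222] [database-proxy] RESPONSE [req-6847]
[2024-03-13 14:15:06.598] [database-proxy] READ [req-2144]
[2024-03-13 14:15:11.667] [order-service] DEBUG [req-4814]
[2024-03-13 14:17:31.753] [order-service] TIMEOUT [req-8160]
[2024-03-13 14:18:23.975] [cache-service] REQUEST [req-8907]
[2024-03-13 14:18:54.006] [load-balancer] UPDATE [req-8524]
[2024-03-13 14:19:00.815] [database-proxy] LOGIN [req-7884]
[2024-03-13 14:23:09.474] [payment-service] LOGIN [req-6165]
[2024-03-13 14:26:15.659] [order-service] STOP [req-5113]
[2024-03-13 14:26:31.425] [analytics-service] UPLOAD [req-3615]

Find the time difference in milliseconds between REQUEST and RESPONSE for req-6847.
119

To calculate latency:

1. Find REQUEST with id req-6847: 2024-03-13 14:14:23.103
2. Find RESPONSE with id req-6847: 2024-03-13 14:14:23.222
3. Latency: 2024-03-13 14:14:23.222 - 2024-03-13 14:14:23.103 = 119ms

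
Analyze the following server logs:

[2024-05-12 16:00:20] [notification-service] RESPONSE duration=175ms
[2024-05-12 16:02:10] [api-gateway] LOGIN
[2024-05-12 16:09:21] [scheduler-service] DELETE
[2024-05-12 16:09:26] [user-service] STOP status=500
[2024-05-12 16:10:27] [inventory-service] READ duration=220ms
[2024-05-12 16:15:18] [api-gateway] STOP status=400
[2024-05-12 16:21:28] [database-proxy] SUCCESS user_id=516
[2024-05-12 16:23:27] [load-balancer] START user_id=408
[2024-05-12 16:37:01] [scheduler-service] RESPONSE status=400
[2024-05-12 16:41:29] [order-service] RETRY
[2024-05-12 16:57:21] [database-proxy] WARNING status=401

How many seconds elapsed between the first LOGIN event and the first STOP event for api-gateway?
788

To find the time between events:

1. Locate the first LOGIN event for api-gateway: 2024-05-12 16:02:10
2. Locate the first STOP event for api-gateway: 2024-05-12 16:15:18
3. Calculate the difference: 2024-05-12 16:15:18 - 2024-05-12 16:02:10 = 788 seconds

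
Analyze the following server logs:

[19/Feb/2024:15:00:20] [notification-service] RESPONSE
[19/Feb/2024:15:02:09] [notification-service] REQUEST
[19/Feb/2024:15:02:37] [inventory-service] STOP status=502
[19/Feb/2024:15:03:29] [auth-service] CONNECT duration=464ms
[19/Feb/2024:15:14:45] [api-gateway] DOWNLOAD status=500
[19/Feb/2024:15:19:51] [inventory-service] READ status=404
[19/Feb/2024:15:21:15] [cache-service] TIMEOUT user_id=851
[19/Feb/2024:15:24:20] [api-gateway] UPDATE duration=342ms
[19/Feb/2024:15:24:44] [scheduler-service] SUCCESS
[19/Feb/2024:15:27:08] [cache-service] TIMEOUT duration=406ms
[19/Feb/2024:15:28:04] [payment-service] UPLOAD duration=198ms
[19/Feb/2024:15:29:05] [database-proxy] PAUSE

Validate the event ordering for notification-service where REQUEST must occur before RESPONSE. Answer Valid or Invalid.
Invalid

To validate ordering:

1. Required order: REQUEST → RESPONSE
2. Rule: REQUEST must occur before RESPONSE
3. Check actual order of events for notification-service
4. Result: Invalid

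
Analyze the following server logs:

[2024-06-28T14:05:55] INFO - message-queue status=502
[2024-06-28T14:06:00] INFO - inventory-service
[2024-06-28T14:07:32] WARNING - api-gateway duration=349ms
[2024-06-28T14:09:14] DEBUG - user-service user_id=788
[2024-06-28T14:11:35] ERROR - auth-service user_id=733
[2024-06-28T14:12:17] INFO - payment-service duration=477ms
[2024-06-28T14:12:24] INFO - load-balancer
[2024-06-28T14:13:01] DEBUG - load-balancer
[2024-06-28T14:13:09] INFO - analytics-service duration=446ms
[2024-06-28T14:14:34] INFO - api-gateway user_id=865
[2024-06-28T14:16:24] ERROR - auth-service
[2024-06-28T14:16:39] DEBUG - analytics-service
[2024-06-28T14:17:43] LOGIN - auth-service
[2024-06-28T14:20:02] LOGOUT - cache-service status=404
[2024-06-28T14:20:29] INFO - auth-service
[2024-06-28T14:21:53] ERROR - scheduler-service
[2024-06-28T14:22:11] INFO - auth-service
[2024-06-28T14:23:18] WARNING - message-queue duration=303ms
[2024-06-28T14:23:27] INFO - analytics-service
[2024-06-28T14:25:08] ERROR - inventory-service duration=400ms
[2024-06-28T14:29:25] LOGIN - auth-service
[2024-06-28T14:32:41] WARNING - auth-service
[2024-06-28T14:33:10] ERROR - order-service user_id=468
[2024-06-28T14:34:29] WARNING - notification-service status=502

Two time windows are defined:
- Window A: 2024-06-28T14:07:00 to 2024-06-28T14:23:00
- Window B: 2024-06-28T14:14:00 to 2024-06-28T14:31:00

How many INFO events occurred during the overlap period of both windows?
3

To find overlap events:

1. Window A: 2024-06-28T14:07:00 to 2024-06-28T14:23:00
2. Window B: 2024-06-28T14:14:00 to 2024-06-28T14:31:00
3. Overlap period: 2024-06-28T14:14:00 to 2024-06-28T14:23:00
4. Count INFO events in overlap: 3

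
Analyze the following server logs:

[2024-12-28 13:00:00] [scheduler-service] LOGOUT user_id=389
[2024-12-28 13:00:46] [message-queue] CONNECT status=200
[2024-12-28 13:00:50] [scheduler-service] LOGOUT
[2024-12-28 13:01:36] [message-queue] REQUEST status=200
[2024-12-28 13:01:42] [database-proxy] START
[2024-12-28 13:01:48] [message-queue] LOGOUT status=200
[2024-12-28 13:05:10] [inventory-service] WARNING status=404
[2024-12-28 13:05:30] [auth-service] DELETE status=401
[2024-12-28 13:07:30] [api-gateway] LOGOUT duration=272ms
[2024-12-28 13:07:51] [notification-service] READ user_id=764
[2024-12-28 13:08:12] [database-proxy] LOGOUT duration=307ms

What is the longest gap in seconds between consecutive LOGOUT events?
342

To find the longest gap:

1. Extract all LOGOUT events in chronological order
2. Calculate time differences between consecutive events
3. Find the maximum difference
4. Longest gap: 342 seconds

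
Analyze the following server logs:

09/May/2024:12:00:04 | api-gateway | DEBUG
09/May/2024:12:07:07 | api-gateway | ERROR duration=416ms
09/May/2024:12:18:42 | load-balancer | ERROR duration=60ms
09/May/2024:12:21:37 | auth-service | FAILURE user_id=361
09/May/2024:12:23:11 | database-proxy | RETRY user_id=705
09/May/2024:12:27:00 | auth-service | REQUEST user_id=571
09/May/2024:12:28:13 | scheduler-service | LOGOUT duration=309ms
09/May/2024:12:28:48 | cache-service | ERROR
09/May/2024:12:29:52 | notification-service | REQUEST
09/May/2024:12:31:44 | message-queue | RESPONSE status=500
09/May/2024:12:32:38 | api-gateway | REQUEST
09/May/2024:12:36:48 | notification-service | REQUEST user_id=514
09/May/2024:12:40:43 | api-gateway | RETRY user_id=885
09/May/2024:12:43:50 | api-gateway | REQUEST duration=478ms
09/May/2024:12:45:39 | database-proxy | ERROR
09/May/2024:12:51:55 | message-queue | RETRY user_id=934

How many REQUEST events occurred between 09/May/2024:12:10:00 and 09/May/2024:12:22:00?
0

To count events in the time window:

1. Window boundaries: 09/May/2024:12:10:00 to 09/May/2024:12:22:00
2. Filter for REQUEST events within this window
3. Count matching events: 0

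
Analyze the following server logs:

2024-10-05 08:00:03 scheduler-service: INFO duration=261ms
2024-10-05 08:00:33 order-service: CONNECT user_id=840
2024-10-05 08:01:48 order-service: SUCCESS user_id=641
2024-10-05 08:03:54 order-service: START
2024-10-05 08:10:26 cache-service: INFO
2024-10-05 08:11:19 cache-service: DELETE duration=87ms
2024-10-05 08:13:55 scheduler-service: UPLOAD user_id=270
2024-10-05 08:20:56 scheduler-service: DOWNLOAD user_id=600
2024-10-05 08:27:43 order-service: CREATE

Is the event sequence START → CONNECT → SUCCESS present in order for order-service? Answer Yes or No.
No

To verify sequence order:

1. Find all events in sequence START → CONNECT → SUCCESS for order-service
2. Extract their timestamps
3. Check if timestamps are in ascending order
4. Result: No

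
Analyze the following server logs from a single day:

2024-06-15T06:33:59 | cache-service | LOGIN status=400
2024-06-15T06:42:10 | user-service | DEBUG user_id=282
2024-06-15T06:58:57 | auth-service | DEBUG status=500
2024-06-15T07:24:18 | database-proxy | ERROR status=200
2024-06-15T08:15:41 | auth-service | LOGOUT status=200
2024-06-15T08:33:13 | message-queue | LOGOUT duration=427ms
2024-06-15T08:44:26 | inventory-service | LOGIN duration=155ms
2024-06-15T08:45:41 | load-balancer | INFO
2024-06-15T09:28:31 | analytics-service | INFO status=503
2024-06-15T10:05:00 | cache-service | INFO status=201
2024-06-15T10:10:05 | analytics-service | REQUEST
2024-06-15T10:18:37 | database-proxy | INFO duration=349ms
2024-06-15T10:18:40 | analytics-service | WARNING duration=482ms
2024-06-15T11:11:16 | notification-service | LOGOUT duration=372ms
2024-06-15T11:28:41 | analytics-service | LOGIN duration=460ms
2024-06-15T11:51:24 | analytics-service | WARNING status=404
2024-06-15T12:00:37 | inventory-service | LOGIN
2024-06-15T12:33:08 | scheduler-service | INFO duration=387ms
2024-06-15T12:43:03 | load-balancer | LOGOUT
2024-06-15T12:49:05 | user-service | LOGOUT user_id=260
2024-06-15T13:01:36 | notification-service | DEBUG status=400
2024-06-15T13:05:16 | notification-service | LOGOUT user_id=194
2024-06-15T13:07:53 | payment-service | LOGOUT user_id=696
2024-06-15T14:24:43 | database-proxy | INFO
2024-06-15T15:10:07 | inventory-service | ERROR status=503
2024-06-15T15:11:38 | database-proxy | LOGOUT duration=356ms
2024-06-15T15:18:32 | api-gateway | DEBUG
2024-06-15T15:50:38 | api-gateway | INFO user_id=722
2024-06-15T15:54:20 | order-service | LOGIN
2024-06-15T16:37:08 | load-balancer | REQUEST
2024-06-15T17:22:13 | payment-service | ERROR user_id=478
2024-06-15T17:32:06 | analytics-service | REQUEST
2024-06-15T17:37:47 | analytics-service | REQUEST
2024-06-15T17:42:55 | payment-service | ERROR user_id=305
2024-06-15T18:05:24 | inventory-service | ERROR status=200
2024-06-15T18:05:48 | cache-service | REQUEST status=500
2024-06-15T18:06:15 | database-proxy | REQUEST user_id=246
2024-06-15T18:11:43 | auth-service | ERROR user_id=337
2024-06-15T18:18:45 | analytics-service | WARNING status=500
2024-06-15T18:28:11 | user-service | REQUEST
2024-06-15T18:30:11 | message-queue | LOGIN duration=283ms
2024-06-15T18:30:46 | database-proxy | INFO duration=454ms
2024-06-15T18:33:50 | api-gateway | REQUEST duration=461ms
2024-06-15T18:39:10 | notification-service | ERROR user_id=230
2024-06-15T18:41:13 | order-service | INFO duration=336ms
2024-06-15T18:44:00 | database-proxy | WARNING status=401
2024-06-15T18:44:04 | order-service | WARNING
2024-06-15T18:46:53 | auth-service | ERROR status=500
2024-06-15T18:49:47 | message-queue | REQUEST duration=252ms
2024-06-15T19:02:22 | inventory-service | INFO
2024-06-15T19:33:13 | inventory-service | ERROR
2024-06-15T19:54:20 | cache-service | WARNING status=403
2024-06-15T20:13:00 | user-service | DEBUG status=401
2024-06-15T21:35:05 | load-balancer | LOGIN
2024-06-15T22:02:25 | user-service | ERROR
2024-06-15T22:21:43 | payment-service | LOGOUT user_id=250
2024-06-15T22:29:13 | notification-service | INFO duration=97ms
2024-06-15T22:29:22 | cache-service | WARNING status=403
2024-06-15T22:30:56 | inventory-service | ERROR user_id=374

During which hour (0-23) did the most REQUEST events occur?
18

To find the peak hour:

1. Group all REQUEST events by hour
2. Count events in each hour
3. Find hour with maximum count
4. Peak hour: 18 (with 5 events)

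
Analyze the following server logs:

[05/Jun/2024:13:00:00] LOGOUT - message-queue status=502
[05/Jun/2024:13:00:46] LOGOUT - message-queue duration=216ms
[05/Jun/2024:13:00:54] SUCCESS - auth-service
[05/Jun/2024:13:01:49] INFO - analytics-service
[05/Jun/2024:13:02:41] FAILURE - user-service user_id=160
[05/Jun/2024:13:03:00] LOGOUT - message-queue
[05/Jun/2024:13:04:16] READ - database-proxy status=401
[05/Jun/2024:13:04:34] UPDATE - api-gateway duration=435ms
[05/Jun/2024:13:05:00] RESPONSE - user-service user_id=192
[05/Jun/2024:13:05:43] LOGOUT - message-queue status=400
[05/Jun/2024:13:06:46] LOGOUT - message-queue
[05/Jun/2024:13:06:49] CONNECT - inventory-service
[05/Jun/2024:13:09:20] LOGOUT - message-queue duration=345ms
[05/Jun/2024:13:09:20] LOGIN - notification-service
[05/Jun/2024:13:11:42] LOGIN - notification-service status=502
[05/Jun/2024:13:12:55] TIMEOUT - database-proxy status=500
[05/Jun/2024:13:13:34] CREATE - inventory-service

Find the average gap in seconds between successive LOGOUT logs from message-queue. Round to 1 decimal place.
112.0

To calculate average interval:

1. Find all LOGOUT events for message-queue in order
2. Calculate time gaps between consecutive events
3. Compute mean of gaps: 560 / 5 = 112.0 seconds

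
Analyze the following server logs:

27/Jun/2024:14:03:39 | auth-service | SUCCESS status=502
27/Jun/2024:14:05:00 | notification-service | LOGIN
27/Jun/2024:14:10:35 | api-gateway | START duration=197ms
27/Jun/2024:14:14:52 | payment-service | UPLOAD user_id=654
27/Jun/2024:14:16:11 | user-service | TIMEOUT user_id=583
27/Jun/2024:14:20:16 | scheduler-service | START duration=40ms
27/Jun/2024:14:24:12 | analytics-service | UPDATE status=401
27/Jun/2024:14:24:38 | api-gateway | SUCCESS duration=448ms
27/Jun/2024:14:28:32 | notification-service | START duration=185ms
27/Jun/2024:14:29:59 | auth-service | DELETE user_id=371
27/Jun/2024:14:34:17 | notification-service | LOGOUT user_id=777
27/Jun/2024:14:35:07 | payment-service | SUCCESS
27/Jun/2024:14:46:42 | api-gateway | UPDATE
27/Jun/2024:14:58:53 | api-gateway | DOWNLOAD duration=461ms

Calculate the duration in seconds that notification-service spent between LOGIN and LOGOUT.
1757

To calculate state duration:

1. Find LOGIN event for notification-service: 27/Jun/2024:14:05:00
2. Find LOGOUT event for notification-service: 27/Jun/2024:14:34:17
3. Calculate duration: 27/Jun/2024:14:34:17 - 27/Jun/2024:14:05:00 = 1757 seconds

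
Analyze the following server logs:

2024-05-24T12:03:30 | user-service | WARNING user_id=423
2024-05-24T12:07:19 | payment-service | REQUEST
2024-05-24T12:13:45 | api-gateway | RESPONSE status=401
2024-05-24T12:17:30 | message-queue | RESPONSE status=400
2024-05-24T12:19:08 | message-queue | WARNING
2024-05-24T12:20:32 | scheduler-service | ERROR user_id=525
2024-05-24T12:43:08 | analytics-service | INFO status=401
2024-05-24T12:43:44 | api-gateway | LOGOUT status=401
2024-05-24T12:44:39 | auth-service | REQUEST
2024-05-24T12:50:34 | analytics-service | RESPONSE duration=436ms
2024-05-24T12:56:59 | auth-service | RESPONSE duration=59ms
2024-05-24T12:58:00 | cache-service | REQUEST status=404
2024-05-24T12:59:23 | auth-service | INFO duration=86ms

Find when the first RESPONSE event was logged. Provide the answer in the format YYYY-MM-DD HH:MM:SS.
2024-05-24 12:13:45

To find the first event:

1. Filter for all RESPONSE events
2. Sort by timestamp
3. Select the first one
4. Timestamp: 2024-05-24 12:13:45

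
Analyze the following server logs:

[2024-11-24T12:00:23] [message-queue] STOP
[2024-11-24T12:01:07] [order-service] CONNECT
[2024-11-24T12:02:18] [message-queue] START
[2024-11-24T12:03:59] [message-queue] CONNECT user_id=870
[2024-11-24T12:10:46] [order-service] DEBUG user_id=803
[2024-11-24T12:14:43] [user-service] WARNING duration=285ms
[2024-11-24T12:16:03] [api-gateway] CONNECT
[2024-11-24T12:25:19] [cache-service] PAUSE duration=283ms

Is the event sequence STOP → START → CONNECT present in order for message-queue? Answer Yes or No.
Yes

To verify sequence order:

1. Find all events in sequence STOP → START → CONNECT for message-queue
2. Extract their timestamps
3. Check if timestamps are in ascending order
4. Result: Yes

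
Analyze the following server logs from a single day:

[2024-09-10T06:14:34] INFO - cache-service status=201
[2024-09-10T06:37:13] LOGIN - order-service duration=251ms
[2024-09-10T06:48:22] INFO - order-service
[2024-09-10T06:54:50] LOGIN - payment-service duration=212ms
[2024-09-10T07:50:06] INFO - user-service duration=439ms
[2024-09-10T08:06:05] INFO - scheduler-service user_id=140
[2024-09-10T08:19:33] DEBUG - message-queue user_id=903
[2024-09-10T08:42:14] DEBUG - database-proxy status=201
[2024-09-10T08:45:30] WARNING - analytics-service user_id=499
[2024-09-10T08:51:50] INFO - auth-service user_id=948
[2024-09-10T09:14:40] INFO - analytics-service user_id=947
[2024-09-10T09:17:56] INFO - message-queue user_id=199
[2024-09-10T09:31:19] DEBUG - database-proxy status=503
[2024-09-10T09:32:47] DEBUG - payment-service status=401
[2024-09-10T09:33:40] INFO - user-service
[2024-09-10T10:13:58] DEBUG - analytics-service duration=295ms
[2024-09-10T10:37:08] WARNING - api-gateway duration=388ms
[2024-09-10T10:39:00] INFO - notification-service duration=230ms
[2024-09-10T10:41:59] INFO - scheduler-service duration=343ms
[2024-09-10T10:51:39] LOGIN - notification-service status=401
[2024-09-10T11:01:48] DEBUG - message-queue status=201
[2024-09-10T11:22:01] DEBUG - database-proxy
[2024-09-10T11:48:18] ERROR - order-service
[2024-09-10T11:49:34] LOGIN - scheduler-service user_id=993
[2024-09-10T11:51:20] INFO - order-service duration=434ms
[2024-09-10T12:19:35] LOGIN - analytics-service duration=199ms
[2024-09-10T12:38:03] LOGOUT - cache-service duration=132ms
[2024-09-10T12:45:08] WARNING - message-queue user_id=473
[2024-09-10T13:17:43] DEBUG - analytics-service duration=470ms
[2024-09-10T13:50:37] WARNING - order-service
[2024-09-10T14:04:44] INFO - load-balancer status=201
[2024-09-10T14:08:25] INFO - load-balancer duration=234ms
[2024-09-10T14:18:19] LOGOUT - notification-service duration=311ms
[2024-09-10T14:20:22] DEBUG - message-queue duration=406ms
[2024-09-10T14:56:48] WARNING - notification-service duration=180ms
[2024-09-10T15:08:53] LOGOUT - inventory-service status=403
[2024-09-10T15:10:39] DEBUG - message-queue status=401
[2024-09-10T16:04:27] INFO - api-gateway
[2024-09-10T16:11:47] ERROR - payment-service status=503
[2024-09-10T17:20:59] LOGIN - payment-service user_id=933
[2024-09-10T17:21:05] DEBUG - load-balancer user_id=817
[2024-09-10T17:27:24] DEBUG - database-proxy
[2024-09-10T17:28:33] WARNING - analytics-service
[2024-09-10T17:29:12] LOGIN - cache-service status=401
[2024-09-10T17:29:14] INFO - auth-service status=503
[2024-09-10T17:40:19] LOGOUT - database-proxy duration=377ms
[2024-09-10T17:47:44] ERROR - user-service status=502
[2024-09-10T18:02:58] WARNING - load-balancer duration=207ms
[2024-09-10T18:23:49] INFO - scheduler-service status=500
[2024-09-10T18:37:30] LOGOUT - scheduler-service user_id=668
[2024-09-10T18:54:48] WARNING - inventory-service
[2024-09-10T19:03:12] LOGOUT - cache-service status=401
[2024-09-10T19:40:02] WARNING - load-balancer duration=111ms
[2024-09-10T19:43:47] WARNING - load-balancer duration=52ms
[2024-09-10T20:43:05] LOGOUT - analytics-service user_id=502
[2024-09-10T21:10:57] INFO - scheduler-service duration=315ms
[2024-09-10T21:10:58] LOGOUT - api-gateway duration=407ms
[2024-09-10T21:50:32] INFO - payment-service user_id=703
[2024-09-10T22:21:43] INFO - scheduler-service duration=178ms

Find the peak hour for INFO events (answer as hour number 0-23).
9

To find the peak hour:

1. Group all INFO events by hour
2. Count events in each hour
3. Find hour with maximum count
4. Peak hour: 9 (with 3 events)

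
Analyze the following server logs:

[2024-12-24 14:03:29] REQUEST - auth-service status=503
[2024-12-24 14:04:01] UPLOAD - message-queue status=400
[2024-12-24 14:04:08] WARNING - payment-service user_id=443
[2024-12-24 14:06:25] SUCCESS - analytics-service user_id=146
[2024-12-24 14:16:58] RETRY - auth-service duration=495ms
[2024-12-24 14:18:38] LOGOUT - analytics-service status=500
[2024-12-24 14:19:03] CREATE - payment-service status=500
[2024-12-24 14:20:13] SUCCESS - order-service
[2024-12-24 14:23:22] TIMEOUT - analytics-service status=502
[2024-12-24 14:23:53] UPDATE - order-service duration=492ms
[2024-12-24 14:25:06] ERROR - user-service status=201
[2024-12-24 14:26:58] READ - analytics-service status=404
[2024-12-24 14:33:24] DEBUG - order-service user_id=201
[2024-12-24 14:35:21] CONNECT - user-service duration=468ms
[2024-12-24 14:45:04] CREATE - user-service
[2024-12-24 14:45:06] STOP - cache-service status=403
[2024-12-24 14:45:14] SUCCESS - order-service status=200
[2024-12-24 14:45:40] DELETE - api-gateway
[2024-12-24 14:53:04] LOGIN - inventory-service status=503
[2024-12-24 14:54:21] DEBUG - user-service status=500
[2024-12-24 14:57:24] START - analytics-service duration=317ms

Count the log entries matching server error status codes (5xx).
6

To find matching entries:

1. Pattern to match: server error status codes (5xx)
2. Scan each log entry for the pattern
3. Count matches: 6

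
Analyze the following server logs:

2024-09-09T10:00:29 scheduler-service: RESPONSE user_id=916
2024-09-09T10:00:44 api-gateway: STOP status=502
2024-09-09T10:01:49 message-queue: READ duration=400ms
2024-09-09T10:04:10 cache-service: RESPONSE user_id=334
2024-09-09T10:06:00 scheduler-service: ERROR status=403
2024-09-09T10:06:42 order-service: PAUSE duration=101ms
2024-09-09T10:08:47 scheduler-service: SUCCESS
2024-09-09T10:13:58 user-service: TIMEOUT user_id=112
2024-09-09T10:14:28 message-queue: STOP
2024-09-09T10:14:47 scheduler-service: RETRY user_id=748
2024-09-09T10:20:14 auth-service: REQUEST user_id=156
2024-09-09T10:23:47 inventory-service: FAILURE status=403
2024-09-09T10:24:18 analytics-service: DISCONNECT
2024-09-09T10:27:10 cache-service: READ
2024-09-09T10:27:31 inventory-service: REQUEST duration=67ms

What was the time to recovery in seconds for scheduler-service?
167

To calculate recovery time:

1. Find ERROR event for scheduler-service: 2024-09-09T10:06:00
2. Find next SUCCESS event for scheduler-service: 2024-09-09T10:08:47
3. Recovery time: 2024-09-09T10:08:47 - 2024-09-09T10:06:00 = 167 seconds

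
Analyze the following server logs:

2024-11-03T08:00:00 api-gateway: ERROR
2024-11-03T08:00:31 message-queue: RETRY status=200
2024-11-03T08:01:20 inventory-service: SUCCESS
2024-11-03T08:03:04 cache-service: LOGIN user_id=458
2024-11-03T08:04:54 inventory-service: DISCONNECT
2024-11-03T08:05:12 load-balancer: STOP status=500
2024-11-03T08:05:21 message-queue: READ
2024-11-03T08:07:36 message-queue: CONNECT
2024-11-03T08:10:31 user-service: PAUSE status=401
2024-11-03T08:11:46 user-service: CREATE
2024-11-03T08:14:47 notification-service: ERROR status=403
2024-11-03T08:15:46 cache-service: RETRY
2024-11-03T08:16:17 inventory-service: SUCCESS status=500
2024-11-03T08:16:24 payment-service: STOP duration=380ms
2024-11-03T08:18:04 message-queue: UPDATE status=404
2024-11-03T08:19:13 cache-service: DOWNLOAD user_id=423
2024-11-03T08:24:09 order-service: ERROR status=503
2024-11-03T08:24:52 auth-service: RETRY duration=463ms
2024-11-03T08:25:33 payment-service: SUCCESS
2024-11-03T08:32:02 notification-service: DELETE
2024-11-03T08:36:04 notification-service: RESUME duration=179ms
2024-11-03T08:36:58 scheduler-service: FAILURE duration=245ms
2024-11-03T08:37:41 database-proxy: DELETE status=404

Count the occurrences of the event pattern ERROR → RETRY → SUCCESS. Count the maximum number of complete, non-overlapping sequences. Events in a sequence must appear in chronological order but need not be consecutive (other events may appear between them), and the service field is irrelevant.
3

To count sequences:

1. Look for pattern: ERROR → RETRY → SUCCESS
2. Greedily scan the log in chronological order, matching each sequence element in turn (ignoring service)
3. Each time the full pattern completes, increment the count and restart matching from the next event
4. Complete non-overlapping sequences found: 3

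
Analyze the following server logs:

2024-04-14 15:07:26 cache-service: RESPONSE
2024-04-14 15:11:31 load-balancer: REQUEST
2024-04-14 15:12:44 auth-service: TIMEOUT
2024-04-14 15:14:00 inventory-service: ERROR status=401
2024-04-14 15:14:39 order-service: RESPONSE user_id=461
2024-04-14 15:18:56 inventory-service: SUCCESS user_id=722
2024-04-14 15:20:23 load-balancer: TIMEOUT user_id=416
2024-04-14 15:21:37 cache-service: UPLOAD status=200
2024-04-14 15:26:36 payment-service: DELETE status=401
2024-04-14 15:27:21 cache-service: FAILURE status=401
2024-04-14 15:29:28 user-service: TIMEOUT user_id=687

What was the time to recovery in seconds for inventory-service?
296

To calculate recovery time:

1. Find ERROR event for inventory-service: 2024-04-14 15:14:00
2. Find next SUCCESS event for inventory-service: 2024-04-14 15:18:56
3. Recovery time: 2024-04-14 15:18:56 - 2024-04-14 15:14:00 = 296 seconds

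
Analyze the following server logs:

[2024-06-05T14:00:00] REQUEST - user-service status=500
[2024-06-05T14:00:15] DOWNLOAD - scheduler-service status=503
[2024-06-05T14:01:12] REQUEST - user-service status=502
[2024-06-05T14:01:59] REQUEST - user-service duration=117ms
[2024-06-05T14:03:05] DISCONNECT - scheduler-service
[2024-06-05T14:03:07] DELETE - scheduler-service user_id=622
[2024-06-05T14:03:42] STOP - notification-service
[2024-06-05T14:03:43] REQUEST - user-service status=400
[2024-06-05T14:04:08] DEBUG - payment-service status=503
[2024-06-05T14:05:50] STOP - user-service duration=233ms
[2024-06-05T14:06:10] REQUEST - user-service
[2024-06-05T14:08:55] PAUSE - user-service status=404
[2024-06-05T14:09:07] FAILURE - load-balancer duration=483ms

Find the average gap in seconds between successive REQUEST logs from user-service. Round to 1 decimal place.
92.5

To calculate average interval:

1. Find all REQUEST events for user-service in order
2. Calculate time gaps between consecutive events
3. Compute mean of gaps: 370 / 4 = 92.5 seconds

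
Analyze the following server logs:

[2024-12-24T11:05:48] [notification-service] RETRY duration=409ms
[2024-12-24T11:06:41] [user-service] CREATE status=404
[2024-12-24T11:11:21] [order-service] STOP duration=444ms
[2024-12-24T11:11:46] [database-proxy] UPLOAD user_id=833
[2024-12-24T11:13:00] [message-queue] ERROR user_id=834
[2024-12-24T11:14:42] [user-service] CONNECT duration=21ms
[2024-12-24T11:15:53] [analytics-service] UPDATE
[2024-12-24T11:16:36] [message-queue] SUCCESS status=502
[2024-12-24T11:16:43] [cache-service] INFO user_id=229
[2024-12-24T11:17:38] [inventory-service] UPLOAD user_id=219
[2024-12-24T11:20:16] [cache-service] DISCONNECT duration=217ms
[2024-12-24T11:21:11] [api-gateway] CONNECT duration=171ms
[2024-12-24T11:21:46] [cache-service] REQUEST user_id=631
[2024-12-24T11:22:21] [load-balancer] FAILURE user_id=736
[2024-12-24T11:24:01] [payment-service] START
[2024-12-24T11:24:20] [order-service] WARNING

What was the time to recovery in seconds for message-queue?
216

To calculate recovery time:

1. Find ERROR event for message-queue: 2024-12-24T11:13:00
2. Find next SUCCESS event for message-queue: 2024-12-24T11:16:36
3. Recovery time: 2024-12-24T11:16:36 - 2024-12-24T11:13:00 = 216 seconds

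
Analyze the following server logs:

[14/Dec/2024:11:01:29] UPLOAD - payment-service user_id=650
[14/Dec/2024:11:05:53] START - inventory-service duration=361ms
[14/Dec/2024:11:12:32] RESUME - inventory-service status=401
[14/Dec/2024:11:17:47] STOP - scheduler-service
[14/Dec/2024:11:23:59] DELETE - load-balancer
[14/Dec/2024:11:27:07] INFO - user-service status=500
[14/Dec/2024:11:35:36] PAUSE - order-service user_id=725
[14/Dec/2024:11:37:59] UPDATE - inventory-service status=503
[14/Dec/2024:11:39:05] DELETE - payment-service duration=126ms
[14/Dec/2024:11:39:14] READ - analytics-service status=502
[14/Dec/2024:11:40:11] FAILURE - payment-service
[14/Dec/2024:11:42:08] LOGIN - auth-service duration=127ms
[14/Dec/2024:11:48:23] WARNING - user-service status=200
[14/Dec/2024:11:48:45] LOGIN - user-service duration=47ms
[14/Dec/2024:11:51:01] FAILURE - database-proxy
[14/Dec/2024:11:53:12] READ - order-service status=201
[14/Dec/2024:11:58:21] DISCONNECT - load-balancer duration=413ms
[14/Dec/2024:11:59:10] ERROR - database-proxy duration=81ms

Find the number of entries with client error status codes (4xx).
1

To find matching entries:

1. Pattern to match: client error status codes (4xx)
2. Scan each log entry for the pattern
3. Count matches: 1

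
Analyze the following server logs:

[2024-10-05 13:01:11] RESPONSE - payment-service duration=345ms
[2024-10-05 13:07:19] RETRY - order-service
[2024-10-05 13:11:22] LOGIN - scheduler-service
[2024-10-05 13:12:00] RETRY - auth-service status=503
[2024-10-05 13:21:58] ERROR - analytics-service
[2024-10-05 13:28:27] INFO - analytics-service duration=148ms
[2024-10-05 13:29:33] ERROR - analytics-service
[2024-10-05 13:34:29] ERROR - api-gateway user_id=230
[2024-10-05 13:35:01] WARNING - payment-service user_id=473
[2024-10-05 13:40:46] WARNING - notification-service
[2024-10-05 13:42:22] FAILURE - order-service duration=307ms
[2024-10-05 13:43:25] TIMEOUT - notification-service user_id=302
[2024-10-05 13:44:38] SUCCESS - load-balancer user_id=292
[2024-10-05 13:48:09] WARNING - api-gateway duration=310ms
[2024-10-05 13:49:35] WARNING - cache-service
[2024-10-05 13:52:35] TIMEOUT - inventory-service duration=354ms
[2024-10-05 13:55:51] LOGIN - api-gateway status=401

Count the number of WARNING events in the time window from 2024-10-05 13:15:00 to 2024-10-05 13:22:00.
0

To count events in the time window:

1. Window boundaries: 2024-10-05 13:15:00 to 2024-10-05 13:22:00
2. Filter for WARNING events within this window
3. Count matching events: 0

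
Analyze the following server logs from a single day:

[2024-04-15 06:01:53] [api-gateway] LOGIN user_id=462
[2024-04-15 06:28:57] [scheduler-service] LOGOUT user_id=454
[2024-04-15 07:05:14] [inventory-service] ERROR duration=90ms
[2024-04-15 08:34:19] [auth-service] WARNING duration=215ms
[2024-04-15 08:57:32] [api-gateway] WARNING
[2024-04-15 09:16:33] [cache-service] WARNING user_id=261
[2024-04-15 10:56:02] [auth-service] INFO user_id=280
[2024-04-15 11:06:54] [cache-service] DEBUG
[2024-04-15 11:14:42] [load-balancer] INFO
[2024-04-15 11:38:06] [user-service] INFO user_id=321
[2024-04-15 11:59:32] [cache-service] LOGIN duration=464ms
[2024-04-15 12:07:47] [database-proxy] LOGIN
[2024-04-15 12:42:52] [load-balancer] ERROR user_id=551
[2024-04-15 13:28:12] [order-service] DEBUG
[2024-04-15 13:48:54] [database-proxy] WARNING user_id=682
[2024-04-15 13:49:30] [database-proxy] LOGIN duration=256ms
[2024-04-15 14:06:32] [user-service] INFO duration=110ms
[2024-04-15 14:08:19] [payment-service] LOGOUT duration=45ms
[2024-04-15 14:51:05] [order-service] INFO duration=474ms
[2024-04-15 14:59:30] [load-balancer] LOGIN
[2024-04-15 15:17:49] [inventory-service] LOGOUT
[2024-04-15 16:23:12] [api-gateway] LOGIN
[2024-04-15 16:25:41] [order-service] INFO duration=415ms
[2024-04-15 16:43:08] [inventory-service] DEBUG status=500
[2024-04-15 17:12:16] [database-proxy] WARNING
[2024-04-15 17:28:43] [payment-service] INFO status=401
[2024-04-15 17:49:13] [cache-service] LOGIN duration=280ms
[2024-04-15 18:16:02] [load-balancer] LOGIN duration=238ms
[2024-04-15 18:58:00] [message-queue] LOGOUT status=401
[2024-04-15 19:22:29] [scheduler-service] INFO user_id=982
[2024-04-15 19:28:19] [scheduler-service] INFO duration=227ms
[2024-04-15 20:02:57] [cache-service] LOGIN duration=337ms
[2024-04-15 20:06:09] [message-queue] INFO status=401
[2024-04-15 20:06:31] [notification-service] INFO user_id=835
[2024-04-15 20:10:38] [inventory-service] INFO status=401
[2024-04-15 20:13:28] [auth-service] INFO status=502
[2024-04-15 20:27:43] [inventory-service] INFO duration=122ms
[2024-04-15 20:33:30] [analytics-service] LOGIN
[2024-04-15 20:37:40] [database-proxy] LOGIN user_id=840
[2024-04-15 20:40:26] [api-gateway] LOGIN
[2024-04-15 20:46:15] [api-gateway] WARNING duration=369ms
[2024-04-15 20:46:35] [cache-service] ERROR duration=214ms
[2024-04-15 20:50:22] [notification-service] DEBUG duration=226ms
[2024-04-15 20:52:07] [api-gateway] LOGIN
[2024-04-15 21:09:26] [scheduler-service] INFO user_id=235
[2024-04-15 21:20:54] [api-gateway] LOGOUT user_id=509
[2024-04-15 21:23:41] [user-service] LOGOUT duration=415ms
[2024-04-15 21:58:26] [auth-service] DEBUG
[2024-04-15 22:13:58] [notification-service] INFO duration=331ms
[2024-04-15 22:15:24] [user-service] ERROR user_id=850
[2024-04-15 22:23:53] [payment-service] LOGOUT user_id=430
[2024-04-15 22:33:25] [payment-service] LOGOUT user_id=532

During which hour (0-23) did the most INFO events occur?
20

To find the peak hour:

1. Group all INFO events by hour
2. Count events in each hour
3. Find hour with maximum count
4. Peak hour: 20 (with 5 events)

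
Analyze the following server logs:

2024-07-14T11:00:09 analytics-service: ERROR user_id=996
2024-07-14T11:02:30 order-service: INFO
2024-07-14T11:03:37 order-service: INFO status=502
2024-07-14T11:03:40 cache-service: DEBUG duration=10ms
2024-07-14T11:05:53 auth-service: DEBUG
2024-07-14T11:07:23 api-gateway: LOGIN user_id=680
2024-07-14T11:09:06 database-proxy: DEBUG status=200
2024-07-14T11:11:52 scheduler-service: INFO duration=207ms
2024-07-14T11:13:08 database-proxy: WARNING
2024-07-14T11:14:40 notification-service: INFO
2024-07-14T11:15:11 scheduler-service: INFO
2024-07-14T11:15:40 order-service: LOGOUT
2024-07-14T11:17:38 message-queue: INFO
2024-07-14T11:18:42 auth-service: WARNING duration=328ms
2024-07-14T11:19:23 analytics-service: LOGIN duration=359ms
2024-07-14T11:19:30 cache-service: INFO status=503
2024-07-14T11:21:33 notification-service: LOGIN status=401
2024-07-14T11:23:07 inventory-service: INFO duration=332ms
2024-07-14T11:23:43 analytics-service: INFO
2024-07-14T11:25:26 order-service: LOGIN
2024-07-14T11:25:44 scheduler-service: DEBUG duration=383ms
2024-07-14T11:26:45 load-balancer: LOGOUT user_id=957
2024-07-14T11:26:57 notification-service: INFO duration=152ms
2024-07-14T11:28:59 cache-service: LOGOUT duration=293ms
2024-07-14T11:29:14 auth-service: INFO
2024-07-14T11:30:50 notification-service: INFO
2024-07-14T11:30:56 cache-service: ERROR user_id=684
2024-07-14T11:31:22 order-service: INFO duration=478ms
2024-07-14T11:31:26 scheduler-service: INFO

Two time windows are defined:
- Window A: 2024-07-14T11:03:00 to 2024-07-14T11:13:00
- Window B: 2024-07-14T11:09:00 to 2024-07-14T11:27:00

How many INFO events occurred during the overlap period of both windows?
1

To find overlap events:

1. Window A: 2024-07-14T11:03:00 to 2024-07-14T11:13:00
2. Window B: 2024-07-14T11:09:00 to 2024-07-14T11:27:00
3. Overlap period: 2024-07-14T11:09:00 to 2024-07-14T11:13:00
4. Count INFO events in overlap: 1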